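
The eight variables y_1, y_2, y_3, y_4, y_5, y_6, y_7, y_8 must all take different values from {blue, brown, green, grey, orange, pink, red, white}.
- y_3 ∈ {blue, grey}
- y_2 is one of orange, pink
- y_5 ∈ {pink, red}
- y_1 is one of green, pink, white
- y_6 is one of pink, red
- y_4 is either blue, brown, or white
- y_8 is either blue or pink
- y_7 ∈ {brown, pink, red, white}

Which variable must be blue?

y_8

Among the 8 variables, green fits only y_1 (and all 8 values in {blue, brown, green, grey, orange, pink, red, white} must be used), so y_1 = green.
The 7 still-open variables together cover exactly {blue, brown, grey, orange, pink, red, white} — 7 values for 7 variables — and grey appears only in y_3's list, so y_3 = grey.
The 6 still-open variables together cover exactly {blue, brown, orange, pink, red, white} — 6 values for 6 variables — and orange appears only in y_2's list, so y_2 = orange.
The 2 variables y_5 and y_6 are confined to {pink, red}, which locks those values in; drop them from y_7, y_8.
So blue goes to y_8.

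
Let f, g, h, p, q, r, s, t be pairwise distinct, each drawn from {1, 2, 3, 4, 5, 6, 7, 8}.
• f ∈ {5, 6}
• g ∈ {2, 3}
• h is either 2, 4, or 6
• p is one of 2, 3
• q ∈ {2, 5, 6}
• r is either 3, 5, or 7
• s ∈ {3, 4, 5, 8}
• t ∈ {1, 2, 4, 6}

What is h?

The 8 variables draw from only 8 values {1, 2, 3, 4, 5, 6, 7, 8}, so each is used; only t can be 1, hence t = 1.
Among the 7 still-open variables, 7 fits only r (and all 7 values in {2, 3, 4, 5, 6, 7, 8} must be used), so r = 7.
The 6 still-open variables draw from only 6 values {2, 3, 4, 5, 6, 8}, so each is used; only s can be 8, hence s = 8.
Among the 5 still-open variables, 4 fits only h (and all 5 values in {2, 3, 4, 5, 6} must be used), so h = 4.

4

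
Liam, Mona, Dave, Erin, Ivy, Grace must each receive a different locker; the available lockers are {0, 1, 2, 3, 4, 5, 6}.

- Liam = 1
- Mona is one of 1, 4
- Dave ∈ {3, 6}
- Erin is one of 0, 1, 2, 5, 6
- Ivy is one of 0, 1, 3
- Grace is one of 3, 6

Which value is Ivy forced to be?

Liam has just one choice, so Liam = 1. Remove 1 from Mona, Erin, Ivy.
Mona must be 4 (only option left).
Dave and Grace share exactly the 2 values {3, 6}; by pigeonhole those values go to them, so strike 3, 6 from Erin, Ivy.
So Ivy = 0.

0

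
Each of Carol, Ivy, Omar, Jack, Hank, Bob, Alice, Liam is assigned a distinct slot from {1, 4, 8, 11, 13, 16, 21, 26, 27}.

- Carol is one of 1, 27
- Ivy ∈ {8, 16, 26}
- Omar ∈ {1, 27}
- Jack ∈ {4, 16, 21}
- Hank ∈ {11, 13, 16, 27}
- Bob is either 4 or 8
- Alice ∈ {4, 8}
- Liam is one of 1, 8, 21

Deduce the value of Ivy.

26

Carol and Omar share exactly the 2 values {1, 27}; by pigeonhole those values go to them, so strike 1, 27 from Hank, Liam.
Bob and Alice share exactly the 2 values {4, 8}; by pigeonhole those values go to them, so strike 4, 8 from Ivy, Jack, Liam.
Liam has just one choice, so Liam = 21. So Jack can't be 21.
That leaves Jack = 16. Strike 16 from Ivy, Hank.
So Ivy = 26.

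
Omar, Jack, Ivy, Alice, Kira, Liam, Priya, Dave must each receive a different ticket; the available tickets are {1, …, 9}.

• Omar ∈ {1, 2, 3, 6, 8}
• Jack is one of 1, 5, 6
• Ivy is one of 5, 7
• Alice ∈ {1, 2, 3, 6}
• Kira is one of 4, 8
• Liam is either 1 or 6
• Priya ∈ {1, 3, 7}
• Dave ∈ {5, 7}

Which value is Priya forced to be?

3

The 8 variables draw from only 8 values {1, 2, 3, 4, 5, 6, 7, 8}, so each is used; only Kira can be 4, hence Kira = 4.
The 7 still-open variables draw from only 7 values {1, 2, 3, 5, 6, 7, 8}, so each is used; only Omar can be 8, hence Omar = 8.
Among the 6 still-open variables, 2 fits only Alice (and all 6 values in {1, 2, 3, 5, 6, 7} must be used), so Alice = 2.
The 5 still-open variables together cover exactly {1, 3, 5, 6, 7} — 5 values for 5 variables — and 3 appears only in Priya's list, so Priya = 3.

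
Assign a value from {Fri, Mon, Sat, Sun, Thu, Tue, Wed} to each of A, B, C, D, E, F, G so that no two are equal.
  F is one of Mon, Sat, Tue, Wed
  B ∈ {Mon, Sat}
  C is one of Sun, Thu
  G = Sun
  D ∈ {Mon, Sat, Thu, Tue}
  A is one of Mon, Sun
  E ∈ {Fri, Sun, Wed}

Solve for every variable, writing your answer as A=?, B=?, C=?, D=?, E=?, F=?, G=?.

G's domain is down to {Sun}, so G = Sun. Remove Sun from A, C, E.
A has just one choice, so A = Mon. Strike Mon from B, D, F.
B's domain is down to {Sat}, so B = Sat. Remove Sat from D, F.
C's domain is down to {Thu}, so C = Thu. Remove Thu from D.
D must be Tue (only option left). So F can't be Tue.
F's domain is down to {Wed}, so F = Wed. Remove Wed from E.
That leaves E = Fri.

A=Mon, B=Sat, C=Thu, D=Tue, E=Fri, F=Wed, G=Sun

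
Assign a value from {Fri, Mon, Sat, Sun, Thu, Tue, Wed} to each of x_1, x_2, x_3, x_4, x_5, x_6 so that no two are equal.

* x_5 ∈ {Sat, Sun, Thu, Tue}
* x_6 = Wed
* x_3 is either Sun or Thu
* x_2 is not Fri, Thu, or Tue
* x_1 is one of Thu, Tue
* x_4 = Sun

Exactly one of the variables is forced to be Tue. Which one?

x_1

x_4's domain is down to {Sun}, so x_4 = Sun. So x_2, x_3, x_5 can't be Sun.
x_6's domain is down to {Wed}, so x_6 = Wed. Remove Wed from x_2.
x_3 has just one choice, so x_3 = Thu. Strike Thu from x_1, x_5.
So Tue goes to x_1.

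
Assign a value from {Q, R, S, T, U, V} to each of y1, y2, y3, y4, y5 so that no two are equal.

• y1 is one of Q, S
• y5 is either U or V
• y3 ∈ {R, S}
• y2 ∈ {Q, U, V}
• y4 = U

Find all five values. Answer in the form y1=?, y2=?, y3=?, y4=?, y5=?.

y1=S, y2=Q, y3=R, y4=U, y5=V

y4 must be U (only option left). Eliminate U elsewhere: y2, y5.
y5's domain is down to {V}, so y5 = V. Eliminate V elsewhere: y2.
y2's domain is down to {Q}, so y2 = Q. Strike Q from y1.
y1 must be S (only option left). Eliminate S elsewhere: y3.
That leaves y3 = R.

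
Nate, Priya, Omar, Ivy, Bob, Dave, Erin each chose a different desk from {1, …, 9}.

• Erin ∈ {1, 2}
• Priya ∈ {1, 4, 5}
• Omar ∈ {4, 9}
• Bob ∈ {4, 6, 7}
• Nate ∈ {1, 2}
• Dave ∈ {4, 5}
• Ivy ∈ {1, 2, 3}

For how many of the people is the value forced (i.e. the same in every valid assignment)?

2

Nate and Erin share exactly the 2 values {1, 2}; by pigeonhole those values go to them, so strike 1, 2 from Priya, Ivy.
That leaves Ivy = 3.
Priya and Dave between them cover only {4, 5} — a naked pair. Remove those values from Omar, Bob.
Omar has just one choice, so Omar = 9.
Determined: Omar=9, Ivy=3. The other people each still have more than one consistent value. That makes 2.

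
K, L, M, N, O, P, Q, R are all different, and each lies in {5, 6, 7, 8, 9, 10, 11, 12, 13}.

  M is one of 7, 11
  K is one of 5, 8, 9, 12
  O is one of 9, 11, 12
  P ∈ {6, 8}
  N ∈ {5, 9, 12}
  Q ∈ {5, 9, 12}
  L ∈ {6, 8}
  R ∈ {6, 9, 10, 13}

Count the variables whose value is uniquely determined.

The 2 variables L and P are confined to {6, 8}, which locks those values in; drop them from K, R.
K, N, Q between them cover only {5, 9, 12} — a naked triple. Remove those values from O, R.
O's domain is down to {11}, so O = 11. Eliminate 11 elsewhere: M.
M has just one choice, so M = 7.
Determined: M=7, O=11. The other variables each still have more than one consistent value. That makes 2.

2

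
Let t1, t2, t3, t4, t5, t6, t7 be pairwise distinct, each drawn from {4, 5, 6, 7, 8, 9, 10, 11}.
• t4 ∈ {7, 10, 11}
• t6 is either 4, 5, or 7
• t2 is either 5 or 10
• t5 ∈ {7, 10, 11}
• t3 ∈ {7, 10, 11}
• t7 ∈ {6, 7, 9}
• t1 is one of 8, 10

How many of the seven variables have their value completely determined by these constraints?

3

The 3 variables t3, t4, t5 are confined to {7, 10, 11}, which locks those values in; drop them from t1, t2, t6, t7.
t1 must be 8 (only option left).
t2's domain is down to {5}, so t2 = 5. Strike 5 from t6.
t6 has just one choice, so t6 = 4.
Determined: t1=8, t2=5, t6=4. The other variables each still have more than one consistent value. That makes 3.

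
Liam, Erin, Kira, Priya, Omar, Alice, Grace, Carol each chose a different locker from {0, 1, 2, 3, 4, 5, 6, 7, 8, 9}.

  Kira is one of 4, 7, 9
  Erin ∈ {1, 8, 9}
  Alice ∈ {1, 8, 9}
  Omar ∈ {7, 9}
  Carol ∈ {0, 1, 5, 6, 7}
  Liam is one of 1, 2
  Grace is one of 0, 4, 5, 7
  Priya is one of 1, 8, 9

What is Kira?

Erin, Priya, Alice share exactly the 3 values {1, 8, 9}; by pigeonhole those values go to them, so strike 1, 8, 9 from Liam, Kira, Omar, Carol.
That leaves Liam = 2.
Omar has just one choice, so Omar = 7. Remove 7 from Kira, Grace, Carol.
So Kira = 4.

4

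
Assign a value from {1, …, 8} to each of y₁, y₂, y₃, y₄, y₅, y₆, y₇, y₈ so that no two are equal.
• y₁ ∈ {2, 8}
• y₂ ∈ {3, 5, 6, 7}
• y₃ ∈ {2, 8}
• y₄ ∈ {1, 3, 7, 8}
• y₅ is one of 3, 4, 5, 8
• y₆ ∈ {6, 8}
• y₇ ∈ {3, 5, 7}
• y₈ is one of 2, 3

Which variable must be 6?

The 8 variables draw from only 8 values {1, 2, 3, 4, 5, 6, 7, 8}, so each is used; only y₄ can be 1, hence y₄ = 1.
The 7 still-open variables draw from only 7 values {2, 3, 4, 5, 6, 7, 8}, so each is used; only y₅ can be 4, hence y₅ = 4.
The 2 variables y₁ and y₃ are confined to {2, 8}, which locks those values in; drop them from y₆, y₈.
So 6 goes to y₆.

y₆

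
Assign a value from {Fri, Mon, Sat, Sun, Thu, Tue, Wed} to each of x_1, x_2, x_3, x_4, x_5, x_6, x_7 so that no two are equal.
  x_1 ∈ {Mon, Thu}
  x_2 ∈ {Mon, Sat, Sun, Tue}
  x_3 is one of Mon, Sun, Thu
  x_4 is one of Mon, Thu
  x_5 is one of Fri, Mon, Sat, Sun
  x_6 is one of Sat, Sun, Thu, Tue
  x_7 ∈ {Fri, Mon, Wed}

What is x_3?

Sun

Among the 7 variables, Wed fits only x_7 (and all 7 values in {Fri, Mon, Sat, Sun, Thu, Tue, Wed} must be used), so x_7 = Wed.
The 6 still-open variables together cover exactly {Fri, Mon, Sat, Sun, Thu, Tue} — 6 values for 6 variables — and Fri appears only in x_5's list, so x_5 = Fri.
x_1 and x_4 between them cover only {Mon, Thu} — a naked pair. Remove those values from x_2, x_3, x_6.
So x_3 = Sun.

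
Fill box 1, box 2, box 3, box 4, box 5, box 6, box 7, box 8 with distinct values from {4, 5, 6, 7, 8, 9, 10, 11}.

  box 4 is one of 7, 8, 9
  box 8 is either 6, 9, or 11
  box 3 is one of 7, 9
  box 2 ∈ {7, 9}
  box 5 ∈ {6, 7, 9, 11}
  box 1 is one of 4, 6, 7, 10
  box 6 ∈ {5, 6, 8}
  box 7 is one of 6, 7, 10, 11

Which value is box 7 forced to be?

10

Among the 8 variables, 4 fits only box 1 (and all 8 values in {4, 5, 6, 7, 8, 9, 10, 11} must be used), so box 1 = 4.
Among the 7 still-open variables, 5 fits only box 6 (and all 7 values in {5, 6, 7, 8, 9, 10, 11} must be used), so box 6 = 5.
The 6 still-open variables together cover exactly {6, 7, 8, 9, 10, 11} — 6 values for 6 variables — and 8 appears only in box 4's list, so box 4 = 8.
The 5 still-open variables together cover exactly {6, 7, 9, 10, 11} — 5 values for 5 variables — and 10 appears only in box 7's list, so box 7 = 10.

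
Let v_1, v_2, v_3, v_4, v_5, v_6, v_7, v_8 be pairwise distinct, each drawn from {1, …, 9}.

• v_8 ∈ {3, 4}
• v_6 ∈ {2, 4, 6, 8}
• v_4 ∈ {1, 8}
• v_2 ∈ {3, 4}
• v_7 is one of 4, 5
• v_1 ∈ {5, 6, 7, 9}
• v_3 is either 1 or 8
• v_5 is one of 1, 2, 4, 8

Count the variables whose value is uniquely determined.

The 2 variables v_2 and v_8 are confined to {3, 4}, which locks those values in; drop them from v_5, v_6, v_7.
v_7's domain is down to {5}, so v_7 = 5. So v_1 can't be 5.
v_3 and v_4 between them cover only {1, 8} — a naked pair. Remove those values from v_5, v_6.
v_5 must be 2 (only option left). Eliminate 2 elsewhere: v_6.
v_6's domain is down to {6}, so v_6 = 6. Strike 6 from v_1.
Determined: v_5=2, v_6=6, v_7=5. The other variables each still have more than one consistent value. That makes 3.

3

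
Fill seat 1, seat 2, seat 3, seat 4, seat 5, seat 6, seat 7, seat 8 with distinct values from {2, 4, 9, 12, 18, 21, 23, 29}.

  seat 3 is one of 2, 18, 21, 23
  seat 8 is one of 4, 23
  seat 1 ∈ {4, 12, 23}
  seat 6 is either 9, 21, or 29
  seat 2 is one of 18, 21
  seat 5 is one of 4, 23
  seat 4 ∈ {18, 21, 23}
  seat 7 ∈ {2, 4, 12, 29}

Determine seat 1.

12

Among the 8 variables, 9 fits only seat 6 (and all 8 values in {2, 4, 9, 12, 18, 21, 23, 29} must be used), so seat 6 = 9.
Among the 7 still-open variables, 29 fits only seat 7 (and all 7 values in {2, 4, 12, 18, 21, 23, 29} must be used), so seat 7 = 29.
The 6 still-open variables together cover exactly {2, 4, 12, 18, 21, 23} — 6 values for 6 variables — and 2 appears only in seat 3's list, so seat 3 = 2.
The 5 still-open variables draw from only 5 values {4, 12, 18, 21, 23}, so each is used; only seat 1 can be 12, hence seat 1 = 12.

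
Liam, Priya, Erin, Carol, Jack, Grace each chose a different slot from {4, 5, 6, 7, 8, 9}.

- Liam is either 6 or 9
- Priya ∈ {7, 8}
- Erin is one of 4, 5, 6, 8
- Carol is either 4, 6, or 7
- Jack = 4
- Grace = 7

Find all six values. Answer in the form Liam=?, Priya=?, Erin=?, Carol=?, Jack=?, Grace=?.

Jack's domain is down to {4}, so Jack = 4. So Erin, Carol can't be 4.
Grace has just one choice, so Grace = 7. Eliminate 7 elsewhere: Priya, Carol.
That leaves Priya = 8. Strike 8 from Erin.
That leaves Carol = 6. So Liam, Erin can't be 6.
That leaves Liam = 9.
Erin has just one choice, so Erin = 5.

Liam=9, Priya=8, Erin=5, Carol=6, Jack=4, Grace=7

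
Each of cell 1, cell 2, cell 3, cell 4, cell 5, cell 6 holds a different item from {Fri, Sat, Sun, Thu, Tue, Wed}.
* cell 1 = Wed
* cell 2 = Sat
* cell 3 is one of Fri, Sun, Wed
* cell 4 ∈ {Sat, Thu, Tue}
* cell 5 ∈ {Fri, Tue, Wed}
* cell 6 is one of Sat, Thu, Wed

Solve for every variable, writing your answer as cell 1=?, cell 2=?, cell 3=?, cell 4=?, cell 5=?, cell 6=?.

cell 1=Wed, cell 2=Sat, cell 3=Sun, cell 4=Tue, cell 5=Fri, cell 6=Thu

cell 1 has just one choice, so cell 1 = Wed. So cell 3, cell 5, cell 6 can't be Wed.
That leaves cell 2 = Sat. Eliminate Sat elsewhere: cell 4, cell 6.
That leaves cell 6 = Thu. Remove Thu from cell 4.
cell 4's domain is down to {Tue}, so cell 4 = Tue. Strike Tue from cell 5.
cell 5's domain is down to {Fri}, so cell 5 = Fri. Strike Fri from cell 3.
cell 3 has just one choice, so cell 3 = Sun.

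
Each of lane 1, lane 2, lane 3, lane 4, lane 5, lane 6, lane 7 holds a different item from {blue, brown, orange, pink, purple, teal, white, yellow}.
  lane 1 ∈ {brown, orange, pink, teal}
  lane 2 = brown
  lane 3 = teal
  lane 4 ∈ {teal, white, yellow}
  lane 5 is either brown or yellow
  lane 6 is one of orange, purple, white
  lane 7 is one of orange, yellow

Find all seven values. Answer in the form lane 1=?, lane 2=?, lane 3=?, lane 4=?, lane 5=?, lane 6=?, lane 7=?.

lane 1=pink, lane 2=brown, lane 3=teal, lane 4=white, lane 5=yellow, lane 6=purple, lane 7=orange

lane 2 must be brown (only option left). Eliminate brown elsewhere: lane 1, lane 5.
lane 3 must be teal (only option left). Remove teal from lane 1, lane 4.
lane 5's domain is down to {yellow}, so lane 5 = yellow. Strike yellow from lane 4, lane 7.
That leaves lane 7 = orange. So lane 1, lane 6 can't be orange.
lane 1 must be pink (only option left).
lane 4 has just one choice, so lane 4 = white. Eliminate white elsewhere: lane 6.
lane 6 must be purple (only option left).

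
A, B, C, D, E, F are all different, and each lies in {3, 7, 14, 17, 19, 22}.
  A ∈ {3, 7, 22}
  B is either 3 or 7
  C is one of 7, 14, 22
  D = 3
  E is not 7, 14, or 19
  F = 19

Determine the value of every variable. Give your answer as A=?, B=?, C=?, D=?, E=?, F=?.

D has just one choice, so D = 3. Remove 3 from A, B, E.
F must be 19 (only option left).
B must be 7 (only option left). Eliminate 7 elsewhere: A, C.
A's domain is down to {22}, so A = 22. So C, E can't be 22.
C has just one choice, so C = 14.
E must be 17 (only option left).

A=22, B=7, C=14, D=3, E=17, F=19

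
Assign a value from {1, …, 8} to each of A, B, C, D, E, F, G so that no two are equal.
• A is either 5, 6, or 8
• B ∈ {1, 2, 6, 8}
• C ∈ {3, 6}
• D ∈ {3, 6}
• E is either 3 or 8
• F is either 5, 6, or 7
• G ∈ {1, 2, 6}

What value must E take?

8

The 7 variables together cover exactly {1, 2, 3, 5, 6, 7, 8} — 7 values for 7 variables — and 7 appears only in F's list, so F = 7.
The 6 still-open variables draw from only 6 values {1, 2, 3, 5, 6, 8}, so each is used; only A can be 5, hence A = 5.
The 2 variables C and D are confined to {3, 6}, which locks those values in; drop them from B, E, G.
So E = 8.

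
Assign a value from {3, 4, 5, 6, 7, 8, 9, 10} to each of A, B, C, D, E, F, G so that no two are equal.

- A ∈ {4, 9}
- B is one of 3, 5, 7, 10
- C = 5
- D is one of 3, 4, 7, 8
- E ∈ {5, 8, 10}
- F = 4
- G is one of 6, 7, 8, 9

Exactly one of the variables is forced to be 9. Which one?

A

C has just one choice, so C = 5. So B, E can't be 5.
F's domain is down to {4}, so F = 4. Strike 4 from A, D.
So 9 goes to A.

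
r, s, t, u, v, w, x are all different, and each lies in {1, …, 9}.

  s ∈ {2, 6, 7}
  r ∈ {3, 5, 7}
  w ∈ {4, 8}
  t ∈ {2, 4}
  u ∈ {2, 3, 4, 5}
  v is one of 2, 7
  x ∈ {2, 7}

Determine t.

4

The 7 variables draw from only 7 values {2, 3, 4, 5, 6, 7, 8}, so each is used; only s can be 6, hence s = 6.
The 6 still-open variables together cover exactly {2, 3, 4, 5, 7, 8} — 6 values for 6 variables — and 8 appears only in w's list, so w = 8.
v and x between them cover only {2, 7} — a naked pair. Remove those values from r, t, u.
So t = 4.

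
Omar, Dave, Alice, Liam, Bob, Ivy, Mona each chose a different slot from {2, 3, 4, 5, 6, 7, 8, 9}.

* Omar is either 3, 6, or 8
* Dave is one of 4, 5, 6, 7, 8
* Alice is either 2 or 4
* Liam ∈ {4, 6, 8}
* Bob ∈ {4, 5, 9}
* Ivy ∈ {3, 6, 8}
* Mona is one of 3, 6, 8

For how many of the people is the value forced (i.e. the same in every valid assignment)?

Omar, Ivy, Mona between them cover only {3, 6, 8} — a naked triple. Remove those values from Dave, Liam.
That leaves Liam = 4. Remove 4 from Dave, Alice, Bob.
That leaves Alice = 2.
Determined: Alice=2, Liam=4. The other people each still have more than one consistent value. That makes 2.

2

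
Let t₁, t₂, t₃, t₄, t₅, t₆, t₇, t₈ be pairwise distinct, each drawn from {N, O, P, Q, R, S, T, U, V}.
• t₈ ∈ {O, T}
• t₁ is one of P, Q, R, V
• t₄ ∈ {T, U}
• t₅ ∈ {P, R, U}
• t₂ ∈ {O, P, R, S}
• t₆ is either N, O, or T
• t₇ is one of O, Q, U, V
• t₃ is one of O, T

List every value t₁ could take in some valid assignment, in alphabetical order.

P, Q, R, V

The 2 variables t₃ and t₈ are confined to {O, T}, which locks those values in; drop them from t₂, t₄, t₆, t₇.
t₄ has just one choice, so t₄ = U. Remove U from t₅, t₇.
t₆ has just one choice, so t₆ = N.
No further eliminations apply; t₁ can still be any of P, Q, R, V.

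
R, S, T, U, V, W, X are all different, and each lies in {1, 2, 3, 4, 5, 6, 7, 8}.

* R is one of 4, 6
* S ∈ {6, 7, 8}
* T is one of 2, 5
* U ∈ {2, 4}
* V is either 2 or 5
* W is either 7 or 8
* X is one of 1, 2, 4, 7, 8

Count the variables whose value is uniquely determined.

The 7 variables together cover exactly {1, 2, 4, 5, 6, 7, 8} — 7 values for 7 variables — and 1 appears only in X's list, so X = 1.
T and V between them cover only {2, 5} — a naked pair. Remove those values from U.
U must be 4 (only option left). Strike 4 from R.
R's domain is down to {6}, so R = 6. So S can't be 6.
Determined: R=6, U=4, X=1. The other variables each still have more than one consistent value. That makes 3.

3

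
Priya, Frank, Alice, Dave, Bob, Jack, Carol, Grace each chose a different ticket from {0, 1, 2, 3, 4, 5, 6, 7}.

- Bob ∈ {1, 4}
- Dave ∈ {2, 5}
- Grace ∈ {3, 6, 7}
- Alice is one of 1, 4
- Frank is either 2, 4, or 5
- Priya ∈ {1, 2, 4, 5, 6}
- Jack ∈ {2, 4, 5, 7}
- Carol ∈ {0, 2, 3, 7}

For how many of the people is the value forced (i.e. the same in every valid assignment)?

4

The 8 variables together cover exactly {0, 1, 2, 3, 4, 5, 6, 7} — 8 values for 8 variables — and 0 appears only in Carol's list, so Carol = 0.
The 7 still-open variables together cover exactly {1, 2, 3, 4, 5, 6, 7} — 7 values for 7 variables — and 3 appears only in Grace's list, so Grace = 3.
The 6 still-open variables draw from only 6 values {1, 2, 4, 5, 6, 7}, so each is used; only Priya can be 6, hence Priya = 6.
The 5 still-open variables draw from only 5 values {1, 2, 4, 5, 7}, so each is used; only Jack can be 7, hence Jack = 7.
Alice and Bob between them cover only {1, 4} — a naked pair. Remove those values from Frank.
Determined: Priya=6, Jack=7, Carol=0, Grace=3. The other people each still have more than one consistent value. That makes 4.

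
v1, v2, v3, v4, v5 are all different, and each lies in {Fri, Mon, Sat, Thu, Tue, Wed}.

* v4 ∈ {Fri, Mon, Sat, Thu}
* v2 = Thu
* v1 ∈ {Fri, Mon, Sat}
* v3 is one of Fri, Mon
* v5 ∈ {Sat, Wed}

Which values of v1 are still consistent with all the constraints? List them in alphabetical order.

v2 has just one choice, so v2 = Thu. Remove Thu from v4.
Among the 4 still-open variables, Wed fits only v5 (and all 4 values in {Fri, Mon, Sat, Wed} must be used), so v5 = Wed.
No further eliminations apply; v1 can still be any of Fri, Mon, Sat.

Fri, Mon, Sat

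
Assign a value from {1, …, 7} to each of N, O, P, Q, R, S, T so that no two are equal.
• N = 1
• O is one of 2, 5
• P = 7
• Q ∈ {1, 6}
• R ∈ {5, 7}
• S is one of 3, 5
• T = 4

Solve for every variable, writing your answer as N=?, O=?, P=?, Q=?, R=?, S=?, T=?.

N=1, O=2, P=7, Q=6, R=5, S=3, T=4

N's domain is down to {1}, so N = 1. So Q can't be 1.
P's domain is down to {7}, so P = 7. Eliminate 7 elsewhere: R.
That leaves Q = 6.
R must be 5 (only option left). Remove 5 from O, S.
S must be 3 (only option left).
T's domain is down to {4}, so T = 4.
O has just one choice, so O = 2.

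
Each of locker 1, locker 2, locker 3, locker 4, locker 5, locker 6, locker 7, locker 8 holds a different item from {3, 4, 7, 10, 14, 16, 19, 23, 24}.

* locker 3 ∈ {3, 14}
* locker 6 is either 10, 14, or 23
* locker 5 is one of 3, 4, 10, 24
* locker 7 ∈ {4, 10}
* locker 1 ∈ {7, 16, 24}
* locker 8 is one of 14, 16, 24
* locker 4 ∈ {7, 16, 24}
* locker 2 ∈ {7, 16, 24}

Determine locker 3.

3

The 8 variables draw from only 8 values {3, 4, 7, 10, 14, 16, 23, 24}, so each is used; only locker 6 can be 23, hence locker 6 = 23.
The 3 variables locker 1, locker 2, locker 4 are confined to {7, 16, 24}, which locks those values in; drop them from locker 5, locker 8.
locker 8's domain is down to {14}, so locker 8 = 14. Remove 14 from locker 3.
So locker 3 = 3.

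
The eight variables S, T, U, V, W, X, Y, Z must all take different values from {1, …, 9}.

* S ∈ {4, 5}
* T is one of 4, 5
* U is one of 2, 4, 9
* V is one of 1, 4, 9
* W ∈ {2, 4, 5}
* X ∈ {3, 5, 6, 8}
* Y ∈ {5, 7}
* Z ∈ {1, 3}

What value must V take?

1

S and T share exactly the 2 values {4, 5}; by pigeonhole those values go to them, so strike 4, 5 from U, V, W, X, Y.
W's domain is down to {2}, so W = 2. Remove 2 from U.
Y must be 7 (only option left).
U must be 9 (only option left). Eliminate 9 elsewhere: V.
So V = 1.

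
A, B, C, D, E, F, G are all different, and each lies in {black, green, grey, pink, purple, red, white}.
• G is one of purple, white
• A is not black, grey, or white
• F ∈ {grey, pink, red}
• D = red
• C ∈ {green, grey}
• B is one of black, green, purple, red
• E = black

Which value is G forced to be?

D has just one choice, so D = red. Remove red from A, B, F.
That leaves E = black. Eliminate black elsewhere: B.
Among the 5 still-open variables, white fits only G (and all 5 values in {green, grey, pink, purple, white} must be used), so G = white.

white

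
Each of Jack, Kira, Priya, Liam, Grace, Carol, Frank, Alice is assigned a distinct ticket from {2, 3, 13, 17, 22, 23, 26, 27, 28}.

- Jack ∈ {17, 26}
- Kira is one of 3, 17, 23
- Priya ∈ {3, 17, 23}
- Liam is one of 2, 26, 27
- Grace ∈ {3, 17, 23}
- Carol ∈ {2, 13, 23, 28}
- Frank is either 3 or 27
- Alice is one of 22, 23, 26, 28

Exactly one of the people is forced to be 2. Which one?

Kira, Priya, Grace between them cover only {3, 17, 23} — a naked triple. Remove those values from Jack, Carol, Frank, Alice.
Jack has just one choice, so Jack = 26. So Liam, Alice can't be 26.
Frank's domain is down to {27}, so Frank = 27. So Liam can't be 27.

Liam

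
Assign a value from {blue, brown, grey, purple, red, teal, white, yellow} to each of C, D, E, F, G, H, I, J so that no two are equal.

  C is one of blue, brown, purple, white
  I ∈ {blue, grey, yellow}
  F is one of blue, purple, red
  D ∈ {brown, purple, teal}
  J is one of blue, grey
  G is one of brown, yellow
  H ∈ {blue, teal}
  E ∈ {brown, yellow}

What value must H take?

The 8 variables together cover exactly {blue, brown, grey, purple, red, teal, white, yellow} — 8 values for 8 variables — and red appears only in F's list, so F = red.
The 7 still-open variables together cover exactly {blue, brown, grey, purple, teal, white, yellow} — 7 values for 7 variables — and white appears only in C's list, so C = white.
The 6 still-open variables draw from only 6 values {blue, brown, grey, purple, teal, yellow}, so each is used; only D can be purple, hence D = purple.
The 5 still-open variables draw from only 5 values {blue, brown, grey, teal, yellow}, so each is used; only H can be teal, hence H = teal.

teal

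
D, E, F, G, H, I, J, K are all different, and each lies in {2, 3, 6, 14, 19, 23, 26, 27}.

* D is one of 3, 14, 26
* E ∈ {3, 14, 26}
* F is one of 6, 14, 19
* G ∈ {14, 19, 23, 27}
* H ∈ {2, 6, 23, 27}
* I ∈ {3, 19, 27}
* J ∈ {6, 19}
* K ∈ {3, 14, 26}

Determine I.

The 8 variables together cover exactly {2, 3, 6, 14, 19, 23, 26, 27} — 8 values for 8 variables — and 2 appears only in H's list, so H = 2.
The 7 still-open variables together cover exactly {3, 6, 14, 19, 23, 26, 27} — 7 values for 7 variables — and 23 appears only in G's list, so G = 23.
The 6 still-open variables draw from only 6 values {3, 6, 14, 19, 26, 27}, so each is used; only I can be 27, hence I = 27.

27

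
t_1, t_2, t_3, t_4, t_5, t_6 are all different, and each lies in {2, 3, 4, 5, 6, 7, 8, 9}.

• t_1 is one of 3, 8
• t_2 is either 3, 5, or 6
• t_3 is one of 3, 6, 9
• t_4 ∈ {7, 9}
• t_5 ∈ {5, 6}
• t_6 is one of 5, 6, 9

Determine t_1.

The 6 variables together cover exactly {3, 5, 6, 7, 8, 9} — 6 values for 6 variables — and 7 appears only in t_4's list, so t_4 = 7.
The 5 still-open variables draw from only 5 values {3, 5, 6, 8, 9}, so each is used; only t_1 can be 8, hence t_1 = 8.

8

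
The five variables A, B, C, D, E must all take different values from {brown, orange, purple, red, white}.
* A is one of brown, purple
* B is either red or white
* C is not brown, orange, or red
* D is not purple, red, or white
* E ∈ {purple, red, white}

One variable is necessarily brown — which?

The 5 variables together cover exactly {brown, orange, purple, red, white} — 5 values for 5 variables — and orange appears only in D's list, so D = orange.
Among the 4 still-open variables, brown fits only A (and all 4 values in {brown, purple, red, white} must be used), so A = brown.

A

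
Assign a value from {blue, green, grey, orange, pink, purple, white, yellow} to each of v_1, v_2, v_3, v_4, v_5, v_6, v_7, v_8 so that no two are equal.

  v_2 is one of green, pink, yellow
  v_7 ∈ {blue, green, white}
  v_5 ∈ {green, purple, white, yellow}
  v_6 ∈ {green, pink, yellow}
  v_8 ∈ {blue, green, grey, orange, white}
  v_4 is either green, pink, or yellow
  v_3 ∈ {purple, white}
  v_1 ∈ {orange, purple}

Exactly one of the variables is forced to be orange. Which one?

v_1

The 8 variables together cover exactly {blue, green, grey, orange, pink, purple, white, yellow} — 8 values for 8 variables — and grey appears only in v_8's list, so v_8 = grey.
Among the 7 still-open variables, blue fits only v_7 (and all 7 values in {blue, green, orange, pink, purple, white, yellow} must be used), so v_7 = blue.
The 6 still-open variables draw from only 6 values {green, orange, pink, purple, white, yellow}, so each is used; only v_1 can be orange, hence v_1 = orange.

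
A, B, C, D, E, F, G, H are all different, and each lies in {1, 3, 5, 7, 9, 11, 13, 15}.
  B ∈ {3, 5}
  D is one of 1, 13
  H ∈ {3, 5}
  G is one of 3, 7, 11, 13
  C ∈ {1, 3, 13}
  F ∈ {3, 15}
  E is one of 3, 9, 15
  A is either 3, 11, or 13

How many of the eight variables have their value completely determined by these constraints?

4

The 8 variables draw from only 8 values {1, 3, 5, 7, 9, 11, 13, 15}, so each is used; only G can be 7, hence G = 7.
Among the 7 still-open variables, 9 fits only E (and all 7 values in {1, 3, 5, 9, 11, 13, 15} must be used), so E = 9.
The 6 still-open variables together cover exactly {1, 3, 5, 11, 13, 15} — 6 values for 6 variables — and 11 appears only in A's list, so A = 11.
The 5 still-open variables draw from only 5 values {1, 3, 5, 13, 15}, so each is used; only F can be 15, hence F = 15.
The 2 variables B and H are confined to {3, 5}, which locks those values in; drop them from C.
Determined: A=11, E=9, F=15, G=7. The other variables each still have more than one consistent value. That makes 4.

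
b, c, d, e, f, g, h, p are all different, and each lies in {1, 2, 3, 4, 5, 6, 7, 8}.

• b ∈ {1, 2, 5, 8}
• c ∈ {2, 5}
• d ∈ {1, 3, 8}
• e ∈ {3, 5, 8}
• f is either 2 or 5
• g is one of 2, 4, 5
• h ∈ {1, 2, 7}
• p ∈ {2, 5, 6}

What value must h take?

7

Among the 8 variables, 4 fits only g (and all 8 values in {1, 2, 3, 4, 5, 6, 7, 8} must be used), so g = 4.
Among the 7 still-open variables, 6 fits only p (and all 7 values in {1, 2, 3, 5, 6, 7, 8} must be used), so p = 6.
Among the 6 still-open variables, 7 fits only h (and all 6 values in {1, 2, 3, 5, 7, 8} must be used), so h = 7.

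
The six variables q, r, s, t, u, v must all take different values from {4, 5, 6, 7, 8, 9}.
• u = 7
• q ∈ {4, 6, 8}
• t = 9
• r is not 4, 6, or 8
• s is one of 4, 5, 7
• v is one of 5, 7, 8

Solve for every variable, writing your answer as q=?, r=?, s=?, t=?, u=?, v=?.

t must be 9 (only option left). So r can't be 9.
u has just one choice, so u = 7. Remove 7 from r, s, v.
r has just one choice, so r = 5. So s, v can't be 5.
s's domain is down to {4}, so s = 4. Strike 4 from q.
v must be 8 (only option left). Remove 8 from q.
That leaves q = 6.

q=6, r=5, s=4, t=9, u=7, v=8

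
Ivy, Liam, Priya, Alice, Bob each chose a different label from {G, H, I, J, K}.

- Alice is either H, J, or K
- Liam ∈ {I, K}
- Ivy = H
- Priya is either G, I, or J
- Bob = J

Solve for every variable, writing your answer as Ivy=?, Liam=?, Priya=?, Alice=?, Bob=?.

Ivy has just one choice, so Ivy = H. Strike H from Alice.
Bob must be J (only option left). Remove J from Priya, Alice.
That leaves Alice = K. Strike K from Liam.
That leaves Liam = I. Strike I from Priya.
That leaves Priya = G.

Ivy=H, Liam=I, Priya=G, Alice=K, Bob=J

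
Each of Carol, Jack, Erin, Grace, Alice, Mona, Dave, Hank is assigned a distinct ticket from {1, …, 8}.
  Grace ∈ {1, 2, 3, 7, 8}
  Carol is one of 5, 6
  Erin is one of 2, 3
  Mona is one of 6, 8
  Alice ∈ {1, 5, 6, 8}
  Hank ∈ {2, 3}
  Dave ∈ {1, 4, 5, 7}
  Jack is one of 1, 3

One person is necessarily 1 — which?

Jack

The 8 variables together cover exactly {1, 2, 3, 4, 5, 6, 7, 8} — 8 values for 8 variables — and 4 appears only in Dave's list, so Dave = 4.
The 7 still-open variables together cover exactly {1, 2, 3, 5, 6, 7, 8} — 7 values for 7 variables — and 7 appears only in Grace's list, so Grace = 7.
The 2 variables Erin and Hank are confined to {2, 3}, which locks those values in; drop them from Jack.
So 1 goes to Jack.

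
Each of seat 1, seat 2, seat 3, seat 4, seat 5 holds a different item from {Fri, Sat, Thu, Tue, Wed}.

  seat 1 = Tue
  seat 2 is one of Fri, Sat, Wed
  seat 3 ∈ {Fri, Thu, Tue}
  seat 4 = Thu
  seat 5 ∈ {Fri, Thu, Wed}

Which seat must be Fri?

seat 3

seat 1's domain is down to {Tue}, so seat 1 = Tue. Strike Tue from seat 3.
seat 4 must be Thu (only option left). Eliminate Thu elsewhere: seat 3, seat 5.
So Fri goes to seat 3.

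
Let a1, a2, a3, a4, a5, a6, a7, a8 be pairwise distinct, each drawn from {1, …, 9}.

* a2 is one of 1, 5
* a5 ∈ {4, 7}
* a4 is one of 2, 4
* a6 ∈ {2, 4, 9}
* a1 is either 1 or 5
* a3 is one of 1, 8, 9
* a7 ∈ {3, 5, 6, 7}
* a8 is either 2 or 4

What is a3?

8

The 2 variables a1 and a2 are confined to {1, 5}, which locks those values in; drop them from a3, a7.
a4 and a8 share exactly the 2 values {2, 4}; by pigeonhole those values go to them, so strike 2, 4 from a5, a6.
a5's domain is down to {7}, so a5 = 7. Remove 7 from a7.
a6 has just one choice, so a6 = 9. Strike 9 from a3.
So a3 = 8.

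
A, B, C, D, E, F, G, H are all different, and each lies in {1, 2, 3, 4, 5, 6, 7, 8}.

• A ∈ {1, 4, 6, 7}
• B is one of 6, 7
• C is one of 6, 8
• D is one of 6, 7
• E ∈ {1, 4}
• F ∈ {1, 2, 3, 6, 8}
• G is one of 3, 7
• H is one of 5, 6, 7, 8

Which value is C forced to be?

8

The 8 variables together cover exactly {1, 2, 3, 4, 5, 6, 7, 8} — 8 values for 8 variables — and 2 appears only in F's list, so F = 2.
Among the 7 still-open variables, 3 fits only G (and all 7 values in {1, 3, 4, 5, 6, 7, 8} must be used), so G = 3.
The 6 still-open variables draw from only 6 values {1, 4, 5, 6, 7, 8}, so each is used; only H can be 5, hence H = 5.
The 5 still-open variables draw from only 5 values {1, 4, 6, 7, 8}, so each is used; only C can be 8, hence C = 8.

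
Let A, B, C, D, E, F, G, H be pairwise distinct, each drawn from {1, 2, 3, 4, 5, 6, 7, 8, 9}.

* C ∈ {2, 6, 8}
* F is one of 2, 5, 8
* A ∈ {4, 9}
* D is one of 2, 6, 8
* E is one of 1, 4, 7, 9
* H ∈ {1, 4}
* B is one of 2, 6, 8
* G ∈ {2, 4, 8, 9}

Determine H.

The 8 variables together cover exactly {1, 2, 4, 5, 6, 7, 8, 9} — 8 values for 8 variables — and 5 appears only in F's list, so F = 5.
The 7 still-open variables draw from only 7 values {1, 2, 4, 6, 7, 8, 9}, so each is used; only E can be 7, hence E = 7.
The 6 still-open variables draw from only 6 values {1, 2, 4, 6, 8, 9}, so each is used; only H can be 1, hence H = 1.

1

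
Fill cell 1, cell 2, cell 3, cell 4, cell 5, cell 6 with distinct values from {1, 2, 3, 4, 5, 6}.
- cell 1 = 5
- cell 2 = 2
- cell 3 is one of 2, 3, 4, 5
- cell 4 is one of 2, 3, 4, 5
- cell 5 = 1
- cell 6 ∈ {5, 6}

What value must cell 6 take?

6

cell 1 must be 5 (only option left). Remove 5 from cell 3, cell 4, cell 6.
So cell 6 = 6.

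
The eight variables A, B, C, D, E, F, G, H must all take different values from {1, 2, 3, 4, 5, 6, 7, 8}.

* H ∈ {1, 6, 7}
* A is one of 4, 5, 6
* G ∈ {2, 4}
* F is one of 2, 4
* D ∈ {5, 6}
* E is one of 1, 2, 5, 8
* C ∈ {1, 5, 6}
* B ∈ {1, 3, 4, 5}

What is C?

The 8 variables together cover exactly {1, 2, 3, 4, 5, 6, 7, 8} — 8 values for 8 variables — and 3 appears only in B's list, so B = 3.
Among the 7 still-open variables, 7 fits only H (and all 7 values in {1, 2, 4, 5, 6, 7, 8} must be used), so H = 7.
Among the 6 still-open variables, 8 fits only E (and all 6 values in {1, 2, 4, 5, 6, 8} must be used), so E = 8.
The 5 still-open variables together cover exactly {1, 2, 4, 5, 6} — 5 values for 5 variables — and 1 appears only in C's list, so C = 1.

1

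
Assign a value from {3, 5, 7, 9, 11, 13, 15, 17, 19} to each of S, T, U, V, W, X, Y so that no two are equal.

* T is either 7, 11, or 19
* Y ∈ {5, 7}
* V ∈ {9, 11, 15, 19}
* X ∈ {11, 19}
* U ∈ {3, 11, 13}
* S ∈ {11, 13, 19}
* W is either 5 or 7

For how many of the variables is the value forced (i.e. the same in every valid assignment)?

2

W and Y share exactly the 2 values {5, 7}; by pigeonhole those values go to them, so strike 5, 7 from T.
T and X share exactly the 2 values {11, 19}; by pigeonhole those values go to them, so strike 11, 19 from S, U, V.
S must be 13 (only option left). Remove 13 from U.
U must be 3 (only option left).
Determined: S=13, U=3. The other variables each still have more than one consistent value. That makes 2.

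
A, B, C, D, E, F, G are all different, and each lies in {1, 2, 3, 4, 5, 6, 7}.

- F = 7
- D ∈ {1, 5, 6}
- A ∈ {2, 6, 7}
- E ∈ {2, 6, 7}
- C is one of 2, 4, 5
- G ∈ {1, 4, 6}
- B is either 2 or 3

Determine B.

F's domain is down to {7}, so F = 7. So A, E can't be 7.
The 6 still-open variables draw from only 6 values {1, 2, 3, 4, 5, 6}, so each is used; only B can be 3, hence B = 3.

3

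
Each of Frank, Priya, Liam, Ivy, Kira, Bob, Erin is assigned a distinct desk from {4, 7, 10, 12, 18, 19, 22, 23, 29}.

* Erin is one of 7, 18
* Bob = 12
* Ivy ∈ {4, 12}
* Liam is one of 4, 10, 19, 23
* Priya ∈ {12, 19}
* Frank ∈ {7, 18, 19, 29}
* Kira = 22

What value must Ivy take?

Kira's domain is down to {22}, so Kira = 22.
Bob's domain is down to {12}, so Bob = 12. Remove 12 from Priya, Ivy.
So Ivy = 4.

4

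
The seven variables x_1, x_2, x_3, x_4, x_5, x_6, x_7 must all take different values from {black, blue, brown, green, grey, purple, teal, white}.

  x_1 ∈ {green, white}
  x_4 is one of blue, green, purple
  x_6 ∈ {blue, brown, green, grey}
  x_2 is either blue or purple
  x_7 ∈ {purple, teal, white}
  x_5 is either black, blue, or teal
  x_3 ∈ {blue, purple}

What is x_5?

black

x_2 and x_3 share exactly the 2 values {blue, purple}; by pigeonhole those values go to them, so strike blue, purple from x_4, x_5, x_6, x_7.
x_4 has just one choice, so x_4 = green. Remove green from x_1, x_6.
x_1 has just one choice, so x_1 = white. Remove white from x_7.
x_7's domain is down to {teal}, so x_7 = teal. Eliminate teal elsewhere: x_5.
So x_5 = black.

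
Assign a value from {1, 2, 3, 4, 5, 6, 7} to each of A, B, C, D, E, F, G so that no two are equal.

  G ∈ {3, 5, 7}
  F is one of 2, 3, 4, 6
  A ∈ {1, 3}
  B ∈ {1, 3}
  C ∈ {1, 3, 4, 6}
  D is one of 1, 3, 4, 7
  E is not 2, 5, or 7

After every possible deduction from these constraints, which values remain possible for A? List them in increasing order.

1, 3

The 7 variables draw from only 7 values {1, 2, 3, 4, 5, 6, 7}, so each is used; only F can be 2, hence F = 2.
Among the 6 still-open variables, 5 fits only G (and all 6 values in {1, 3, 4, 5, 6, 7} must be used), so G = 5.
The 5 still-open variables draw from only 5 values {1, 3, 4, 6, 7}, so each is used; only D can be 7, hence D = 7.
A and B share exactly the 2 values {1, 3}; by pigeonhole those values go to them, so strike 1, 3 from C, E.
No further eliminations apply; A can still be any of 1, 3.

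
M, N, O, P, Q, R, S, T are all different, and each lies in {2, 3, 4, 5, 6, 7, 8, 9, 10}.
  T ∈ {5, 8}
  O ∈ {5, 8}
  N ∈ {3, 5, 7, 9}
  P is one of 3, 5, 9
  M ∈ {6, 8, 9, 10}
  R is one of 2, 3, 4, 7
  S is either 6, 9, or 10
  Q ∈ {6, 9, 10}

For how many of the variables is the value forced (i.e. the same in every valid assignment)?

2

The 2 variables O and T are confined to {5, 8}, which locks those values in; drop them from M, N, P.
The 3 variables M, Q, S are confined to {6, 9, 10}, which locks those values in; drop them from N, P.
P must be 3 (only option left). So N, R can't be 3.
N has just one choice, so N = 7. Remove 7 from R.
Determined: N=7, P=3. The other variables each still have more than one consistent value. That makes 2.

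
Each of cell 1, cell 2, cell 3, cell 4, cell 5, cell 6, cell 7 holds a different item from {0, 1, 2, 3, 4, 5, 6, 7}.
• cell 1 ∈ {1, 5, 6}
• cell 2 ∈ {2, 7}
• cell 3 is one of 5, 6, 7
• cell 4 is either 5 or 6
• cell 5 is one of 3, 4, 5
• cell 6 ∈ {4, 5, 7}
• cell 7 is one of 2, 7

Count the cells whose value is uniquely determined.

3

The 7 variables draw from only 7 values {1, 2, 3, 4, 5, 6, 7}, so each is used; only cell 1 can be 1, hence cell 1 = 1.
The 6 still-open variables draw from only 6 values {2, 3, 4, 5, 6, 7}, so each is used; only cell 5 can be 3, hence cell 5 = 3.
The 5 still-open variables together cover exactly {2, 4, 5, 6, 7} — 5 values for 5 variables — and 4 appears only in cell 6's list, so cell 6 = 4.
cell 2 and cell 7 share exactly the 2 values {2, 7}; by pigeonhole those values go to them, so strike 2, 7 from cell 3.
Determined: cell 1=1, cell 5=3, cell 6=4. The other cells each still have more than one consistent value. That makes 3.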